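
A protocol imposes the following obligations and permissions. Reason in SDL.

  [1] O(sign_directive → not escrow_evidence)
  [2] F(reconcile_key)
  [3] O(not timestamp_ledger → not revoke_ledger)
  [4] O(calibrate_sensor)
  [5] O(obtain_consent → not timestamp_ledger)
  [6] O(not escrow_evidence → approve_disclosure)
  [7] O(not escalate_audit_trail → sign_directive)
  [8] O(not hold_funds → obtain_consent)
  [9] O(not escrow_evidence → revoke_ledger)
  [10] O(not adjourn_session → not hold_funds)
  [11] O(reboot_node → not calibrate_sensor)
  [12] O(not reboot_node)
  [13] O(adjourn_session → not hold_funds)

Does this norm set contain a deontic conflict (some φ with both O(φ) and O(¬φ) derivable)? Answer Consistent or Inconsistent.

Premise 11 is O(reboot_node → not calibrate_sensor), but O(reboot_node) is not derivable from the premises, so it does not yield O(not calibrate_sensor).
So O(not calibrate_sensor) is not derivable, and the apparent clash with O(calibrate_sensor) does not arise.
A world satisfying every obligation exists (e.g. adjourn_session=false, approve_disclosure=false, calibrate_sensor=true, escalate_audit_trail=true, escrow_evidence=true, hold_funds=false, obtain_consent=true, reboot_node=false, reconcile_key=false, revoke_ledger=false, sign_directive=false, timestamp_ledger=false); no atom is both obligatory and forbidden, so the set is consistent.

Consistent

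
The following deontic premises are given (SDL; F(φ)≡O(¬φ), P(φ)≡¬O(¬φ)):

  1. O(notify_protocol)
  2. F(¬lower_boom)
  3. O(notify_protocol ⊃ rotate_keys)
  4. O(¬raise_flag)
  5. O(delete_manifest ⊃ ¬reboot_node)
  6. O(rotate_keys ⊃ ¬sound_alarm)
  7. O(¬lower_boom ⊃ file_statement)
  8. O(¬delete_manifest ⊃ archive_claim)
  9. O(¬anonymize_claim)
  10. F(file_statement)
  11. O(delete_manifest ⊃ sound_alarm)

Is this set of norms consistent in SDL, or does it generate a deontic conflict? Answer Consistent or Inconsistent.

Consistent

Premise 7 is O(¬lower_boom ⊃ file_statement), but O(¬lower_boom) is not derivable from the premises, so it does not yield O(file_statement).
So O(file_statement) is not derivable, and the apparent clash with O(¬file_statement) does not arise.
A world satisfying every obligation exists (e.g. anonymize_claim=false, archive_claim=true, delete_manifest=false, file_statement=false, lower_boom=true, notify_protocol=true, raise_flag=false, reboot_node=false, rotate_keys=true, sound_alarm=false); no atom is both obligatory and forbidden, so the set is consistent.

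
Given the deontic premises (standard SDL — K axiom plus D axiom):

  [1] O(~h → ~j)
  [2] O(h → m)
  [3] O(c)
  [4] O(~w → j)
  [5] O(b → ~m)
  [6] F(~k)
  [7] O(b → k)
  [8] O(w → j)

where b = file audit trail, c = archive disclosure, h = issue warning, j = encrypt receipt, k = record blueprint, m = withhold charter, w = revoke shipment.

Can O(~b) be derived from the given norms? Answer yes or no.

Yes

Premises 8 and 4 cover both cases: O(w → j) and O(~w → j). Since w ∨ ~w is a tautology, O(j) follows.
Premise 1 is O(~h → ~j); contrapositively O(j → h). Since O(j) holds, K gives O(h).
Applying K to premise 2 (O(h → m)) and O(h) yields O(m).
Premise 5 is O(b → ~m); contrapositively O(m → ~b). Since O(m) holds, K gives O(~b).
Premises 3, 6, 7 do not contribute to this derivation.
So O(~b) follows.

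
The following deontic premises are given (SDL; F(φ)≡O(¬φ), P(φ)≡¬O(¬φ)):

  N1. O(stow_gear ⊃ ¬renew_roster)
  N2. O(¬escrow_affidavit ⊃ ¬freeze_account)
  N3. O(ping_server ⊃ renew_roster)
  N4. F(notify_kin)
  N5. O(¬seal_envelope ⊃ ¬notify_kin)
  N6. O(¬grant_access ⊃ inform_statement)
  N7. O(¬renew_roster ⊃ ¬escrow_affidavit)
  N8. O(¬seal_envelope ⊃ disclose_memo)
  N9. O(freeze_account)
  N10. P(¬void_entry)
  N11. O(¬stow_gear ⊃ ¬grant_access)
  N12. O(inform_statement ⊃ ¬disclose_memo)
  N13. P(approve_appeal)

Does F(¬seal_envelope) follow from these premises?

Yes

Premise 9 gives O(freeze_account).
Premise 2 is O(¬escrow_affidavit ⊃ ¬freeze_account); contrapositively O(freeze_account ⊃ escrow_affidavit). Since O(freeze_account) holds, K gives O(escrow_affidavit).
Premise 7 is O(¬renew_roster ⊃ ¬escrow_affidavit); contrapositively O(escrow_affidavit ⊃ renew_roster). Since O(escrow_affidavit) holds, K gives O(renew_roster).
Premise 1, O(stow_gear ⊃ ¬renew_roster), contraposes to O(renew_roster ⊃ ¬stow_gear); with O(renew_roster) we get O(¬stow_gear).
Applying K to premise 11 (O(¬stow_gear ⊃ ¬grant_access)) and O(¬stow_gear) yields O(¬grant_access).
With premise 6, O(¬grant_access ⊃ inform_statement), the K-axiom yields O(inform_statement).
Premise 12 is O(inform_statement ⊃ ¬disclose_memo); since O(inform_statement), deontic closure gives O(¬disclose_memo).
Premise 8 is O(¬seal_envelope ⊃ disclose_memo); contrapositively O(¬disclose_memo ⊃ seal_envelope). Since O(¬disclose_memo) holds, K gives O(seal_envelope).
Premises 3, 4, 5, 10, 13 do not contribute to this derivation.
So O(seal_envelope) holds, i.e. F(¬seal_envelope). The claim follows.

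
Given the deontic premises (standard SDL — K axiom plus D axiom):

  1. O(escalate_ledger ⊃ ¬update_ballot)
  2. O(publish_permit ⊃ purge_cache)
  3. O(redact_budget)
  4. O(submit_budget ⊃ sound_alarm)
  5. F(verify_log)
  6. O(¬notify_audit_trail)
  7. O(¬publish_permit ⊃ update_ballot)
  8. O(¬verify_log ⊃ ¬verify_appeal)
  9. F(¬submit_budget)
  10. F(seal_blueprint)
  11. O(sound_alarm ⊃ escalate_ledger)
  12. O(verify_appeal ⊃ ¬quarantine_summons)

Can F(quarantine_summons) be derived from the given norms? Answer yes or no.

No

Premise 12 is O(verify_appeal ⊃ ¬quarantine_summons), but O(verify_appeal) is not derivable from the premises, so it does not yield O(¬quarantine_summons).
No other premise forces O(¬quarantine_summons). An ideal world satisfying every premise can still have quarantine_summons true, so F(quarantine_summons) is not derivable.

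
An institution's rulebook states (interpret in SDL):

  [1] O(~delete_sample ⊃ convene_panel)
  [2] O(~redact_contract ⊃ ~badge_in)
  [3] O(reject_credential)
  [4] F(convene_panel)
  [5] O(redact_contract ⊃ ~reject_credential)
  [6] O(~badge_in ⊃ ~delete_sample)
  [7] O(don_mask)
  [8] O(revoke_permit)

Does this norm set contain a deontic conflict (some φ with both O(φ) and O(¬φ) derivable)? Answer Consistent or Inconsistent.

F(convene_panel) at premise 4 means O(~convene_panel).
The contrapositive of premise 1 (O(~delete_sample ⊃ convene_panel)) is O(~convene_panel ⊃ delete_sample), and O(~convene_panel) is already established, so O(delete_sample).
The contrapositive of premise 6 (O(~badge_in ⊃ ~delete_sample)) is O(delete_sample ⊃ badge_in), and O(delete_sample) is already established, so O(badge_in).
The contrapositive of premise 2 (O(~redact_contract ⊃ ~badge_in)) is O(badge_in ⊃ redact_contract), and O(badge_in) is already established, so O(redact_contract).
Premise 5 is O(redact_contract ⊃ ~reject_credential); since O(redact_contract), deontic closure gives O(~reject_credential).
But premise 3 directly asserts O(reject_credential).
We now have both O(~reject_credential) and O(reject_credential) — reject_credential is simultaneously obligatory and forbidden, violating the D-axiom.

Inconsistent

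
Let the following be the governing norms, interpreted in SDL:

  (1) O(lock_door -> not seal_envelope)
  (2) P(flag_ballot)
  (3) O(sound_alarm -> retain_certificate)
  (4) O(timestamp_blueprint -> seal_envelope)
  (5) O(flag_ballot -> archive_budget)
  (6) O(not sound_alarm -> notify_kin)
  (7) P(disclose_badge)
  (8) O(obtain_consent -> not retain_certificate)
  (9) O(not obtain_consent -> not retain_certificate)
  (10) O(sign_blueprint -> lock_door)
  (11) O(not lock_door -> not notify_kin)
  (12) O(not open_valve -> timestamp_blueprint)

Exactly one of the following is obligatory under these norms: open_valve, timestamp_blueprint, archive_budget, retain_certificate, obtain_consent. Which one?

Premises 8 and 9 cover both cases: O(obtain_consent -> not retain_certificate) and O(not obtain_consent -> not retain_certificate). Since obtain_consent ∨ not obtain_consent is a tautology, O(not retain_certificate) follows.
Premise 3 is O(sound_alarm -> retain_certificate); contrapositively O(not retain_certificate -> not sound_alarm). Since O(not retain_certificate) holds, K gives O(not sound_alarm).
Applying K to premise 6 (O(not sound_alarm -> notify_kin)) and O(not sound_alarm) yields O(notify_kin).
Premise 11 is O(not lock_door -> not notify_kin); contrapositively O(notify_kin -> lock_door). Since O(notify_kin) holds, K gives O(lock_door).
Applying K to premise 1 (O(lock_door -> not seal_envelope)) and O(lock_door) yields O(not seal_envelope).
Premise 4, O(timestamp_blueprint -> seal_envelope), contraposes to O(not seal_envelope -> not timestamp_blueprint); with O(not seal_envelope) we get O(not timestamp_blueprint).
Premise 12, O(not open_valve -> timestamp_blueprint), contraposes to O(not timestamp_blueprint -> open_valve); with O(not timestamp_blueprint) we get O(open_valve).
So O(open_valve) holds — open_valve is obligatory. None of the other listed options is made obligatory by any chain of premises.

open_valve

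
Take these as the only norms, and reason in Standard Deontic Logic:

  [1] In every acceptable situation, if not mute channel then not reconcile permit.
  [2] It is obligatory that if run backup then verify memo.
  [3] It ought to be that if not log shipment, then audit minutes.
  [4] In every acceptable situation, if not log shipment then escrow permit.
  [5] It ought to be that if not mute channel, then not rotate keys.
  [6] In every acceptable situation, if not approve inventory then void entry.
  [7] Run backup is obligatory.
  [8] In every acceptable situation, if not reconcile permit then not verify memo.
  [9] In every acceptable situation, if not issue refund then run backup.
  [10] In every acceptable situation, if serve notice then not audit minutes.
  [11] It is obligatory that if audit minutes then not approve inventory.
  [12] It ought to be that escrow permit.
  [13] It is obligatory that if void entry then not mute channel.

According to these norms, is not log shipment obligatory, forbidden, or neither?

Premise 7 gives O(run_backup).
Applying K to premise 2 (O(run_backup → verify_memo)) and O(run_backup) yields O(verify_memo).
Premise 8, O(¬reconcile_permit → ¬verify_memo), contraposes to O(verify_memo → reconcile_permit); with O(verify_memo) we get O(reconcile_permit).
Premise 1, O(¬mute_channel → ¬reconcile_permit), contraposes to O(reconcile_permit → mute_channel); with O(reconcile_permit) we get O(mute_channel).
Premise 13 is O(void_entry → ¬mute_channel); contrapositively O(mute_channel → ¬void_entry). Since O(mute_channel) holds, K gives O(¬void_entry).
Premise 6 is O(¬approve_inventory → void_entry); contrapositively O(¬void_entry → approve_inventory). Since O(¬void_entry) holds, K gives O(approve_inventory).
Premise 11, O(audit_minutes → ¬approve_inventory), contraposes to O(approve_inventory → ¬audit_minutes); with O(approve_inventory) we get O(¬audit_minutes).
The contrapositive of premise 3 (O(¬log_shipment → audit_minutes)) is O(¬audit_minutes → log_shipment), and O(¬audit_minutes) is already established, so O(log_shipment).
Premises 4, 5, 9, 10, 12 do not contribute to this derivation.
Thus O(log_shipment), which is F(¬log_shipment): ¬log_shipment is forbidden.

Forbidden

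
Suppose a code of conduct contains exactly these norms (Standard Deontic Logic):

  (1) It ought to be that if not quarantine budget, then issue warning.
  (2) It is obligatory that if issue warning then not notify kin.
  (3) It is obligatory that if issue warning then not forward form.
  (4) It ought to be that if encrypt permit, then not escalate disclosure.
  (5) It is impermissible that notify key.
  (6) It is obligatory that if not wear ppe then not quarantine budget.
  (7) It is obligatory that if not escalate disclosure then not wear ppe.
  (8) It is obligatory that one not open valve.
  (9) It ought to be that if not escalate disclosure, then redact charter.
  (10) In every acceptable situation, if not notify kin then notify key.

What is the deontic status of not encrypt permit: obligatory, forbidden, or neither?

Obligatory

F(notify_key) at premise 5 means O(¬notify_key).
Premise 10 is O(¬notify_kin → notify_key); contrapositively O(¬notify_key → notify_kin). Since O(¬notify_key) holds, K gives O(notify_kin).
Premise 2, O(issue_warning → ¬notify_kin), contraposes to O(notify_kin → ¬issue_warning); with O(notify_kin) we get O(¬issue_warning).
Premise 1, O(¬quarantine_budget → issue_warning), contraposes to O(¬issue_warning → quarantine_budget); with O(¬issue_warning) we get O(quarantine_budget).
Premise 6 is O(¬wear_ppe → ¬quarantine_budget); contrapositively O(quarantine_budget → wear_ppe). Since O(quarantine_budget) holds, K gives O(wear_ppe).
The contrapositive of premise 7 (O(¬escalate_disclosure → ¬wear_ppe)) is O(wear_ppe → escalate_disclosure), and O(wear_ppe) is already established, so O(escalate_disclosure).
Premise 4, O(encrypt_permit → ¬escalate_disclosure), contraposes to O(escalate_disclosure → ¬encrypt_permit); with O(escalate_disclosure) we get O(¬encrypt_permit).
Premises 3, 8, 9 do not contribute to this derivation.
Hence ¬encrypt_permit is obligatory.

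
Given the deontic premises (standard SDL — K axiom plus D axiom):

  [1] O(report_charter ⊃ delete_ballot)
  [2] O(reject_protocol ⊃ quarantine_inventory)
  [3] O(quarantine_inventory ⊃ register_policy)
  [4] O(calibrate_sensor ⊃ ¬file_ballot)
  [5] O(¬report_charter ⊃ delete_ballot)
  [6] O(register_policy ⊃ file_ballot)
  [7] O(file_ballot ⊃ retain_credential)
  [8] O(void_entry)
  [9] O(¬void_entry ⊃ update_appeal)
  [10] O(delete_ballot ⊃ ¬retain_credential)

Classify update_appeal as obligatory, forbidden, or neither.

Premise 9 is O(¬void_entry ⊃ update_appeal), but O(¬void_entry) is not derivable from the premises, so it does not yield O(update_appeal).
No premise or chain of K-axiom applications forces O(update_appeal), and none forces O(¬update_appeal). So update_appeal is neither obligatory nor forbidden under these norms.

Neither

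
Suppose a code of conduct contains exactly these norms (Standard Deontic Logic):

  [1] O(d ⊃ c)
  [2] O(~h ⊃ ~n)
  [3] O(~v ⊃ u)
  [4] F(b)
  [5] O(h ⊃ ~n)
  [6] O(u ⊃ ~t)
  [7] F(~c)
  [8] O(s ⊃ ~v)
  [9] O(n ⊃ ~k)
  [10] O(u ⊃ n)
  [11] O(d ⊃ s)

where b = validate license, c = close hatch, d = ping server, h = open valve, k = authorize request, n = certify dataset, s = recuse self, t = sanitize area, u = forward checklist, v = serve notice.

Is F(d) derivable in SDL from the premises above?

Premises 5 and 2 are O(h ⊃ ~n) and O(~h ⊃ ~n); every ideal world satisfies h or ~h, so in either case ~n holds — hence O(~n).
Premise 10 is O(u ⊃ n); contrapositively O(~n ⊃ ~u). Since O(~n) holds, K gives O(~u).
The contrapositive of premise 3 (O(~v ⊃ u)) is O(~u ⊃ v), and O(~u) is already established, so O(v).
Premise 8 is O(s ⊃ ~v); contrapositively O(v ⊃ ~s). Since O(v) holds, K gives O(~s).
Premise 11, O(d ⊃ s), contraposes to O(~s ⊃ ~d); with O(~s) we get O(~d).
Premises 1, 4, 6, 7, 9 do not contribute to this derivation.
So O(~d) holds, i.e. F(d). The claim follows.

Yes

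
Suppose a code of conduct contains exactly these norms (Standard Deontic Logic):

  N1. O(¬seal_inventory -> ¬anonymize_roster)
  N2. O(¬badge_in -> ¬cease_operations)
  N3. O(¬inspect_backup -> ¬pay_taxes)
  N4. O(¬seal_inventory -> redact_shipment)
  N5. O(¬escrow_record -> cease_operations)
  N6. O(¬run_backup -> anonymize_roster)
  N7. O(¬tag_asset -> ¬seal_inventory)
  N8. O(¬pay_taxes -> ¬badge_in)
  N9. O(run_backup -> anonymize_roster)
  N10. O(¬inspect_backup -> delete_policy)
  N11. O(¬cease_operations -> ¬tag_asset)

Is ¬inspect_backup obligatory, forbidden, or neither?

Forbidden

By case analysis on run_backup: premise 9 gives O(run_backup -> anonymize_roster) and premise 6 gives O(¬run_backup -> anonymize_roster), so O(anonymize_roster) either way.
Premise 1 is O(¬seal_inventory -> ¬anonymize_roster); contrapositively O(anonymize_roster -> seal_inventory). Since O(anonymize_roster) holds, K gives O(seal_inventory).
The contrapositive of premise 7 (O(¬tag_asset -> ¬seal_inventory)) is O(seal_inventory -> tag_asset), and O(seal_inventory) is already established, so O(tag_asset).
Premise 11 is O(¬cease_operations -> ¬tag_asset); contrapositively O(tag_asset -> cease_operations). Since O(tag_asset) holds, K gives O(cease_operations).
The contrapositive of premise 2 (O(¬badge_in -> ¬cease_operations)) is O(cease_operations -> badge_in), and O(cease_operations) is already established, so O(badge_in).
The contrapositive of premise 8 (O(¬pay_taxes -> ¬badge_in)) is O(badge_in -> pay_taxes), and O(badge_in) is already established, so O(pay_taxes).
Premise 3, O(¬inspect_backup -> ¬pay_taxes), contraposes to O(pay_taxes -> inspect_backup); with O(pay_taxes) we get O(inspect_backup).
Premises 4, 5, 10 do not contribute to this derivation.
Thus O(inspect_backup), which is F(¬inspect_backup): ¬inspect_backup is forbidden.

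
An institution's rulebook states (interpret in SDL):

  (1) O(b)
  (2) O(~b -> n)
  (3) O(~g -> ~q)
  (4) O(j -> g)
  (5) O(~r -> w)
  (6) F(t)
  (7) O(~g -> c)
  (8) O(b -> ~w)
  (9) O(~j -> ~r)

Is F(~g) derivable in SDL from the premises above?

Yes

From premise 1 we have O(b).
With premise 8, O(b -> ~w), the K-axiom yields O(~w).
Premise 5, O(~r -> w), contraposes to O(~w -> r); with O(~w) we get O(r).
Premise 9, O(~j -> ~r), contraposes to O(r -> j); with O(r) we get O(j).
From O(j) and premise 4, O(j -> g), we obtain O(g).
Premises 2, 3, 6, 7 do not contribute to this derivation.
So O(g) holds, i.e. F(~g). The claim follows.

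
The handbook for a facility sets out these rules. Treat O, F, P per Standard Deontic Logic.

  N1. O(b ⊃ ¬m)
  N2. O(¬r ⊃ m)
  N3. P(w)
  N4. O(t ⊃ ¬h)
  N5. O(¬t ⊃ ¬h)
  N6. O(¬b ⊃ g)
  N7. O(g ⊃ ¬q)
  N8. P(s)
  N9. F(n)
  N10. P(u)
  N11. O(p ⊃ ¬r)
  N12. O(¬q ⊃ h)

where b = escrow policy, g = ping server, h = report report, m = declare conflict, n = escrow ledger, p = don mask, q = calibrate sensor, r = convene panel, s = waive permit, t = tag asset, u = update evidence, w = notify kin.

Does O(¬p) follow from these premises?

Yes

Premises 4 and 5 are O(t ⊃ ¬h) and O(¬t ⊃ ¬h); every ideal world satisfies t or ¬t, so in either case ¬h holds — hence O(¬h).
Premise 12 is O(¬q ⊃ h); contrapositively O(¬h ⊃ q). Since O(¬h) holds, K gives O(q).
The contrapositive of premise 7 (O(g ⊃ ¬q)) is O(q ⊃ ¬g), and O(q) is already established, so O(¬g).
Premise 6 is O(¬b ⊃ g); contrapositively O(¬g ⊃ b). Since O(¬g) holds, K gives O(b).
Applying K to premise 1 (O(b ⊃ ¬m)) and O(b) yields O(¬m).
Premise 2 is O(¬r ⊃ m); contrapositively O(¬m ⊃ r). Since O(¬m) holds, K gives O(r).
Premise 11, O(p ⊃ ¬r), contraposes to O(r ⊃ ¬p); with O(r) we get O(¬p).
Premises 3, 8, 9, 10 do not contribute to this derivation.
So O(¬p) follows.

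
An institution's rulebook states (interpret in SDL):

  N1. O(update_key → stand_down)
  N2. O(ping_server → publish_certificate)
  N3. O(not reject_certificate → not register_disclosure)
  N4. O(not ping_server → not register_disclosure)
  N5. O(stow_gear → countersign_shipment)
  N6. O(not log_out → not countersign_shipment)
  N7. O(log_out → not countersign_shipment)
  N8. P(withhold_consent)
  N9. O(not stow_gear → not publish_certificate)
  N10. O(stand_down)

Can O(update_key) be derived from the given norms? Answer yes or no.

No

Premise 1 is O(update_key → stand_down); even if O(stand_down) held, inferring O(update_key) would be affirming the consequent — invalid.
No other premise forces O(update_key). An ideal world satisfying every premise can still have update_key false, so O(update_key) is not derivable.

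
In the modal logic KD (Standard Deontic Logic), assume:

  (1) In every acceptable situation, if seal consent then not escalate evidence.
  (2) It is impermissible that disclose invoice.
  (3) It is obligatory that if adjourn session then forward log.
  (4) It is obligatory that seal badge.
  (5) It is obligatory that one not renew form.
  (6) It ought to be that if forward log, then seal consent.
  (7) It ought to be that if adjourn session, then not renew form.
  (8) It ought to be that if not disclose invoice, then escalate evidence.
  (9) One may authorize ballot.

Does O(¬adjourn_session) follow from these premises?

Yes

F(disclose_invoice) at premise 2 means O(¬disclose_invoice).
Applying K to premise 8 (O(¬disclose_invoice → escalate_evidence)) and O(¬disclose_invoice) yields O(escalate_evidence).
The contrapositive of premise 1 (O(seal_consent → ¬escalate_evidence)) is O(escalate_evidence → ¬seal_consent), and O(escalate_evidence) is already established, so O(¬seal_consent).
Premise 6, O(forward_log → seal_consent), contraposes to O(¬seal_consent → ¬forward_log); with O(¬seal_consent) we get O(¬forward_log).
The contrapositive of premise 3 (O(adjourn_session → forward_log)) is O(¬forward_log → ¬adjourn_session), and O(¬forward_log) is already established, so O(¬adjourn_session).
Premises 4, 5, 7, 9 do not contribute to this derivation.
So O(¬adjourn_session) follows.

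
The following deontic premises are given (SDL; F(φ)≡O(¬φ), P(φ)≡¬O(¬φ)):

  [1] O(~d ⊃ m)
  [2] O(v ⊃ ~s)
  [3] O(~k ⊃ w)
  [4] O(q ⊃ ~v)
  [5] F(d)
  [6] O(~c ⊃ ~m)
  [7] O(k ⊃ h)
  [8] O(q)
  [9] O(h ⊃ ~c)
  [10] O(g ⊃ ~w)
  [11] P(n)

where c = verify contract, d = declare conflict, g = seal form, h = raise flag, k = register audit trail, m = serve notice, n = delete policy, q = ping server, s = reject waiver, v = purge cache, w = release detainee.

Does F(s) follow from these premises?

No

Premise 2 is O(v ⊃ ~s), but O(v) is not derivable from the premises, so it does not yield O(~s).
No other premise forces O(~s). An ideal world satisfying every premise can still have s true, so F(s) is not derivable.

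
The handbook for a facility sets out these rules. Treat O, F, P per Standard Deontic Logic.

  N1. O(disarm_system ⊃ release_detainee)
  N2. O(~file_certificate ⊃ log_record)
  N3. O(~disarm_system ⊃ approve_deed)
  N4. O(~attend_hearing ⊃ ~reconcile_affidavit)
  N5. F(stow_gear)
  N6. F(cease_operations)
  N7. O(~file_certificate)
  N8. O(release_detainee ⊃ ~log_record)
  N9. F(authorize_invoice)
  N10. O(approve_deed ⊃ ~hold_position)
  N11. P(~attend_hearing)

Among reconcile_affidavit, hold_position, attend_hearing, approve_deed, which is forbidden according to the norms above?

hold_position

Premise 7 gives O(~file_certificate).
Applying K to premise 2 (O(~file_certificate ⊃ log_record)) and O(~file_certificate) yields O(log_record).
Premise 8 is O(release_detainee ⊃ ~log_record); contrapositively O(log_record ⊃ ~release_detainee). Since O(log_record) holds, K gives O(~release_detainee).
The contrapositive of premise 1 (O(disarm_system ⊃ release_detainee)) is O(~release_detainee ⊃ ~disarm_system), and O(~release_detainee) is already established, so O(~disarm_system).
Applying K to premise 3 (O(~disarm_system ⊃ approve_deed)) and O(~disarm_system) yields O(approve_deed).
Premise 10 is O(approve_deed ⊃ ~hold_position); since O(approve_deed), deontic closure gives O(~hold_position).
So O(~hold_position) holds, i.e. hold_position is forbidden. None of the other listed options is forbidden under the premises.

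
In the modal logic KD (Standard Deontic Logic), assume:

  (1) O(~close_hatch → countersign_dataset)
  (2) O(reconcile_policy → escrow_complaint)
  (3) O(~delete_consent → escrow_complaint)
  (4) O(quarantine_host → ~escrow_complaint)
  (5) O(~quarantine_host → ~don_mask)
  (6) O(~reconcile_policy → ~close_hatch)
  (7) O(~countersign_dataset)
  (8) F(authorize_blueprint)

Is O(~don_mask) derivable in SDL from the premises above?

From premise 7 we have O(~countersign_dataset).
The contrapositive of premise 1 (O(~close_hatch → countersign_dataset)) is O(~countersign_dataset → close_hatch), and O(~countersign_dataset) is already established, so O(close_hatch).
Premise 6, O(~reconcile_policy → ~close_hatch), contraposes to O(close_hatch → reconcile_policy); with O(close_hatch) we get O(reconcile_policy).
Premise 2 is O(reconcile_policy → escrow_complaint); since O(reconcile_policy), deontic closure gives O(escrow_complaint).
Premise 4 is O(quarantine_host → ~escrow_complaint); contrapositively O(escrow_complaint → ~quarantine_host). Since O(escrow_complaint) holds, K gives O(~quarantine_host).
From O(~quarantine_host) and premise 5, O(~quarantine_host → ~don_mask), we obtain O(~don_mask).
Premises 3, 8 do not contribute to this derivation.
So O(~don_mask) follows.

Yes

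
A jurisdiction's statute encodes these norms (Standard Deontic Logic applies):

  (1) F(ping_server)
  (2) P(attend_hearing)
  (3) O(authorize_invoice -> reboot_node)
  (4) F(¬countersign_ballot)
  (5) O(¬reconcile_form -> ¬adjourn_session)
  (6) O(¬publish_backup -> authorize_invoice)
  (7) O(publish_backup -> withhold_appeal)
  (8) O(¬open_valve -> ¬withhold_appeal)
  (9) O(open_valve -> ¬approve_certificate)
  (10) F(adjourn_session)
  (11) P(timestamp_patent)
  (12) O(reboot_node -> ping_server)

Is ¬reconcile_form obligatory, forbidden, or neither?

Premise 5 is O(¬reconcile_form -> ¬adjourn_session); even if O(¬adjourn_session) held, inferring O(¬reconcile_form) would be affirming the consequent — invalid.
No premise or chain of K-axiom applications forces O(¬reconcile_form), and none forces O(reconcile_form). So ¬reconcile_form is neither obligatory nor forbidden under these norms.

Neither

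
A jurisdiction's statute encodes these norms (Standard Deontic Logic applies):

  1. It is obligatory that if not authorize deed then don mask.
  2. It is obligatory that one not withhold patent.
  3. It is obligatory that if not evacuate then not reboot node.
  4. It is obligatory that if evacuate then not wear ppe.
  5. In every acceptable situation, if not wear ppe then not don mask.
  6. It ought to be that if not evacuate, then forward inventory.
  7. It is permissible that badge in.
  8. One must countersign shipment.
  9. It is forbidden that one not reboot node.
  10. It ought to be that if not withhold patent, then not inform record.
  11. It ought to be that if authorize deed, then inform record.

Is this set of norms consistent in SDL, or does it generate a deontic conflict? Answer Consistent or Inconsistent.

Premise 9, F(¬reboot_node), is equivalent to O(reboot_node).
Premise 3 is O(¬evacuate → ¬reboot_node); contrapositively O(reboot_node → evacuate). Since O(reboot_node) holds, K gives O(evacuate).
From O(evacuate) and premise 4, O(evacuate → ¬wear_ppe), we obtain O(¬wear_ppe).
From O(¬wear_ppe) and premise 5, O(¬wear_ppe → ¬don_mask), we obtain O(¬don_mask).
Premise 1, O(¬authorize_deed → don_mask), contraposes to O(¬don_mask → authorize_deed); with O(¬don_mask) we get O(authorize_deed).
Applying K to premise 11 (O(authorize_deed → inform_record)) and O(authorize_deed) yields O(inform_record).
Premise 10 is O(¬withhold_patent → ¬inform_record); contrapositively O(inform_record → withhold_patent). Since O(inform_record) holds, K gives O(withhold_patent).
However, premise 2 gives O(¬withhold_patent).
We now have both O(withhold_patent) and O(¬withhold_patent) — withhold_patent is simultaneously obligatory and forbidden, violating the D-axiom.

Inconsistent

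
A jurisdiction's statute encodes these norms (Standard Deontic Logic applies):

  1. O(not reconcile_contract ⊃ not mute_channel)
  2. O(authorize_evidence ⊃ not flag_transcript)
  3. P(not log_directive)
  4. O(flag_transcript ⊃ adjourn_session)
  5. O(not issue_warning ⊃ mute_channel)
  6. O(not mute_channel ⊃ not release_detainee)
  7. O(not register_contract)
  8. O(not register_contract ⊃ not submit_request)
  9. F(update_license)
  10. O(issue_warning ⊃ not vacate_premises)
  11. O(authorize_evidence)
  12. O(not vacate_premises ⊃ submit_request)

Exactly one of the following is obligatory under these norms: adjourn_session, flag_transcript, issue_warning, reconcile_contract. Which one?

Premise 7 states O(not register_contract) outright.
From O(not register_contract) and premise 8, O(not register_contract ⊃ not submit_request), we obtain O(not submit_request).
Premise 12, O(not vacate_premises ⊃ submit_request), contraposes to O(not submit_request ⊃ vacate_premises); with O(not submit_request) we get O(vacate_premises).
The contrapositive of premise 10 (O(issue_warning ⊃ not vacate_premises)) is O(vacate_premises ⊃ not issue_warning), and O(vacate_premises) is already established, so O(not issue_warning).
With premise 5, O(not issue_warning ⊃ mute_channel), the K-axiom yields O(mute_channel).
Premise 1 is O(not reconcile_contract ⊃ not mute_channel); contrapositively O(mute_channel ⊃ reconcile_contract). Since O(mute_channel) holds, K gives O(reconcile_contract).
So O(reconcile_contract) holds — reconcile_contract is obligatory. None of the other listed options is made obligatory by any chain of premises.

reconcile_contract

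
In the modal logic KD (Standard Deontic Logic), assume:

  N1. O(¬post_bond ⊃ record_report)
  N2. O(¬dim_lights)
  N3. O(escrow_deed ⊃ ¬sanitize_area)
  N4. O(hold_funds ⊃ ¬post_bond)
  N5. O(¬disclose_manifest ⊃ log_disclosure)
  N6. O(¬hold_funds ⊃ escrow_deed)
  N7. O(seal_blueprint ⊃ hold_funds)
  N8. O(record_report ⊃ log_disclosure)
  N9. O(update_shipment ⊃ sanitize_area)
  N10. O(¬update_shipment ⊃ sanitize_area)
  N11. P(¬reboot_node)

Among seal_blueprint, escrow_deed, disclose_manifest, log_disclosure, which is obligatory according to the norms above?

log_disclosure

Premises 10 and 9 cover both cases: O(¬update_shipment ⊃ sanitize_area) and O(update_shipment ⊃ sanitize_area). Since ¬update_shipment ∨ update_shipment is a tautology, O(sanitize_area) follows.
The contrapositive of premise 3 (O(escrow_deed ⊃ ¬sanitize_area)) is O(sanitize_area ⊃ ¬escrow_deed), and O(sanitize_area) is already established, so O(¬escrow_deed).
The contrapositive of premise 6 (O(¬hold_funds ⊃ escrow_deed)) is O(¬escrow_deed ⊃ hold_funds), and O(¬escrow_deed) is already established, so O(hold_funds).
From O(hold_funds) and premise 4, O(hold_funds ⊃ ¬post_bond), we obtain O(¬post_bond).
Applying K to premise 1 (O(¬post_bond ⊃ record_report)) and O(¬post_bond) yields O(record_report).
Premise 8 is O(record_report ⊃ log_disclosure); since O(record_report), deontic closure gives O(log_disclosure).
So O(log_disclosure) holds — log_disclosure is obligatory. None of the other listed options is made obligatory by any chain of premises.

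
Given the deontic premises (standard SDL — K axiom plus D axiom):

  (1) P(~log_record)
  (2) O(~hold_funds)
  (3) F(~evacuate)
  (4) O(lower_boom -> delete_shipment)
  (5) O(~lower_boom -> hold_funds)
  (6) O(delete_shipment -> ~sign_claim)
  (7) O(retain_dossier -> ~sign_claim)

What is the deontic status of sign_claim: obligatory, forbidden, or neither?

Forbidden

From premise 2 we have O(~hold_funds).
Premise 5, O(~lower_boom -> hold_funds), contraposes to O(~hold_funds -> lower_boom); with O(~hold_funds) we get O(lower_boom).
With premise 4, O(lower_boom -> delete_shipment), the K-axiom yields O(delete_shipment).
With premise 6, O(delete_shipment -> ~sign_claim), the K-axiom yields O(~sign_claim).
Premises 1, 3, 7 do not contribute to this derivation.
Thus O(~sign_claim), which is F(sign_claim): sign_claim is forbidden.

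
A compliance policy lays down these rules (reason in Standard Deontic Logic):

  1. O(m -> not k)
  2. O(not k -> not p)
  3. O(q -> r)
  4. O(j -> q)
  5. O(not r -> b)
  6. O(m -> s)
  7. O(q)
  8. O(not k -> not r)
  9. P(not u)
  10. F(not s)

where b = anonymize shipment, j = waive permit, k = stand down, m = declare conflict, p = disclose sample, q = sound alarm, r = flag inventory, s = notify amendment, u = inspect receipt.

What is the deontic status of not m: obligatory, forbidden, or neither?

Premise 7 gives O(q).
With premise 3, O(q -> r), the K-axiom yields O(r).
The contrapositive of premise 8 (O(not k -> not r)) is O(r -> k), and O(r) is already established, so O(k).
Premise 1 is O(m -> not k); contrapositively O(k -> not m). Since O(k) holds, K gives O(not m).
Premises 2, 4, 5, 6, 9, 10 do not contribute to this derivation.
Hence not m is obligatory.

Obligatory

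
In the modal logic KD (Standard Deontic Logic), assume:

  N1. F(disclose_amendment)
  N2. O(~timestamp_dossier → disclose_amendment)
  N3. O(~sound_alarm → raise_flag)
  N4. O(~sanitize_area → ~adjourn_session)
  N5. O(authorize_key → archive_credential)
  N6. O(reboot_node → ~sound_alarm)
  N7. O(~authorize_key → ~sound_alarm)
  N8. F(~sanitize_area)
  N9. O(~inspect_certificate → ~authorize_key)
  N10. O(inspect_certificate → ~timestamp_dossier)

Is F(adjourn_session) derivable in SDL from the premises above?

Premise 4 is O(~sanitize_area → ~adjourn_session), but O(~sanitize_area) is not derivable from the premises, so it does not yield O(~adjourn_session).
No other premise forces O(~adjourn_session). An ideal world satisfying every premise can still have adjourn_session true, so F(adjourn_session) is not derivable.

No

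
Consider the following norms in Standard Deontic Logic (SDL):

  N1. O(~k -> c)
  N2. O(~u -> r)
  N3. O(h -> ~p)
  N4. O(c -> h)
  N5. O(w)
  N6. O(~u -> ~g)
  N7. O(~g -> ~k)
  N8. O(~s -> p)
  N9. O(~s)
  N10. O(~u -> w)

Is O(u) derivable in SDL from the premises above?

Premise 9 gives O(~s).
Premise 8 is O(~s -> p); since O(~s), deontic closure gives O(p).
The contrapositive of premise 3 (O(h -> ~p)) is O(p -> ~h), and O(p) is already established, so O(~h).
Premise 4, O(c -> h), contraposes to O(~h -> ~c); with O(~h) we get O(~c).
The contrapositive of premise 1 (O(~k -> c)) is O(~c -> k), and O(~c) is already established, so O(k).
Premise 7 is O(~g -> ~k); contrapositively O(k -> g). Since O(k) holds, K gives O(g).
Premise 6, O(~u -> ~g), contraposes to O(g -> u); with O(g) we get O(u).
Premises 2, 5, 10 do not contribute to this derivation.
So O(u) follows.

Yes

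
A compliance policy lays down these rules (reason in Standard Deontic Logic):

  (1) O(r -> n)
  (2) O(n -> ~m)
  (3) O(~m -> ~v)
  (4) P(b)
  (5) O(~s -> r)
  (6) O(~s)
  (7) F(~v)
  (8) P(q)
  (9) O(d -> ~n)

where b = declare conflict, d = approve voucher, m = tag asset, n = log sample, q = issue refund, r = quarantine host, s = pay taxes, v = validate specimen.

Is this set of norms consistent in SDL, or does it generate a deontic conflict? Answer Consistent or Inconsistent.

Inconsistent

F(~v) at premise 7 means O(v).
Premise 3, O(~m -> ~v), contraposes to O(v -> m); with O(v) we get O(m).
The contrapositive of premise 2 (O(n -> ~m)) is O(m -> ~n), and O(m) is already established, so O(~n).
The contrapositive of premise 1 (O(r -> n)) is O(~n -> ~r), and O(~n) is already established, so O(~r).
Premise 5 is O(~s -> r); contrapositively O(~r -> s). Since O(~r) holds, K gives O(s).
Yet premise 6 states O(~s).
We now have both O(s) and O(~s) — s is simultaneously obligatory and forbidden, violating the D-axiom.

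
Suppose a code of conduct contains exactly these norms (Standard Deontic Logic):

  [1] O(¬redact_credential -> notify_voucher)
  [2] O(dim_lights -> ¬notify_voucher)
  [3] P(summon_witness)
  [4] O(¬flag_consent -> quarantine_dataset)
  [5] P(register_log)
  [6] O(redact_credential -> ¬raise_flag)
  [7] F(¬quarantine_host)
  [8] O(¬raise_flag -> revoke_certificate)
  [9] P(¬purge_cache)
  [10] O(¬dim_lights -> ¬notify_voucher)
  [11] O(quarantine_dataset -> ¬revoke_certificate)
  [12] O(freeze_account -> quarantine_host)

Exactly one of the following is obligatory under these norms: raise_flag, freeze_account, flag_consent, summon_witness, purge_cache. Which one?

flag_consent

By case analysis on ¬dim_lights: premise 10 gives O(¬dim_lights -> ¬notify_voucher) and premise 2 gives O(dim_lights -> ¬notify_voucher), so O(¬notify_voucher) either way.
Premise 1 is O(¬redact_credential -> notify_voucher); contrapositively O(¬notify_voucher -> redact_credential). Since O(¬notify_voucher) holds, K gives O(redact_credential).
From O(redact_credential) and premise 6, O(redact_credential -> ¬raise_flag), we obtain O(¬raise_flag).
From O(¬raise_flag) and premise 8, O(¬raise_flag -> revoke_certificate), we obtain O(revoke_certificate).
Premise 11, O(quarantine_dataset -> ¬revoke_certificate), contraposes to O(revoke_certificate -> ¬quarantine_dataset); with O(revoke_certificate) we get O(¬quarantine_dataset).
The contrapositive of premise 4 (O(¬flag_consent -> quarantine_dataset)) is O(¬quarantine_dataset -> flag_consent), and O(¬quarantine_dataset) is already established, so O(flag_consent).
So O(flag_consent) holds — flag_consent is obligatory. None of the other listed options is made obligatory by any chain of premises.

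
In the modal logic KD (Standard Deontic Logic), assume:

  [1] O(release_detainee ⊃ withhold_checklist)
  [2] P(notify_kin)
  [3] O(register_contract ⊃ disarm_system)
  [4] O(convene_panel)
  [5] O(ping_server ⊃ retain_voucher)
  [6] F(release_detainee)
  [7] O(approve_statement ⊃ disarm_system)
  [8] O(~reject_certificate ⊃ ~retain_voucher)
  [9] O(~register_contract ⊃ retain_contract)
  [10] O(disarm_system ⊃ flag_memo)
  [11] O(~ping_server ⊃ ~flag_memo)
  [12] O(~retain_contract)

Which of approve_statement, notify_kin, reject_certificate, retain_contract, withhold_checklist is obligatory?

Premise 12 gives O(~retain_contract).
Premise 9 is O(~register_contract ⊃ retain_contract); contrapositively O(~retain_contract ⊃ register_contract). Since O(~retain_contract) holds, K gives O(register_contract).
Premise 3 is O(register_contract ⊃ disarm_system); since O(register_contract), deontic closure gives O(disarm_system).
Premise 10 is O(disarm_system ⊃ flag_memo); since O(disarm_system), deontic closure gives O(flag_memo).
Premise 11 is O(~ping_server ⊃ ~flag_memo); contrapositively O(flag_memo ⊃ ping_server). Since O(flag_memo) holds, K gives O(ping_server).
With premise 5, O(ping_server ⊃ retain_voucher), the K-axiom yields O(retain_voucher).
The contrapositive of premise 8 (O(~reject_certificate ⊃ ~retain_voucher)) is O(retain_voucher ⊃ reject_certificate), and O(retain_voucher) is already established, so O(reject_certificate).
So O(reject_certificate) holds — reject_certificate is obligatory. None of the other listed options is made obligatory by any chain of premises.

reject_certificate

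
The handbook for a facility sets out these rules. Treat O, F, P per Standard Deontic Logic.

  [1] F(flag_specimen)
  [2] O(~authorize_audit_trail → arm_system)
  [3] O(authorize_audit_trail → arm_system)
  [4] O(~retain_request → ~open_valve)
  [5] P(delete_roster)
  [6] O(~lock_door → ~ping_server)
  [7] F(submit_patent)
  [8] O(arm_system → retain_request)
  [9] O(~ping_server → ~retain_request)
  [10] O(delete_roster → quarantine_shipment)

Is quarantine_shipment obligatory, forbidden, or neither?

Neither

Premise 10 is O(delete_roster → quarantine_shipment), but O(delete_roster) is not derivable from the premises (the permission P(delete_roster) asserts only ~O(~delete_roster), not O(delete_roster)), so it does not yield O(quarantine_shipment).
No premise or chain of K-axiom applications forces O(quarantine_shipment), and none forces O(~quarantine_shipment). So quarantine_shipment is neither obligatory nor forbidden under these norms.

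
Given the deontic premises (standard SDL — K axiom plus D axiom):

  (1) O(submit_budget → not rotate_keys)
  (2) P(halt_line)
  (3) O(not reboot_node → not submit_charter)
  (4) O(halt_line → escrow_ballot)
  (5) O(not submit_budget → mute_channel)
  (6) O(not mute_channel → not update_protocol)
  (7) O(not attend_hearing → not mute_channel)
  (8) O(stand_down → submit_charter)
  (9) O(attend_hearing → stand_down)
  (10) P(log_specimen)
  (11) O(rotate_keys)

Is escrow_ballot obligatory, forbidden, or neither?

Premise 4 is O(halt_line → escrow_ballot), but O(halt_line) is not derivable from the premises (the permission P(halt_line) asserts only not O(not halt_line), not O(halt_line)), so it does not yield O(escrow_ballot).
No premise or chain of K-axiom applications forces O(escrow_ballot), and none forces O(not escrow_ballot). So escrow_ballot is neither obligatory nor forbidden under these norms.

Neither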